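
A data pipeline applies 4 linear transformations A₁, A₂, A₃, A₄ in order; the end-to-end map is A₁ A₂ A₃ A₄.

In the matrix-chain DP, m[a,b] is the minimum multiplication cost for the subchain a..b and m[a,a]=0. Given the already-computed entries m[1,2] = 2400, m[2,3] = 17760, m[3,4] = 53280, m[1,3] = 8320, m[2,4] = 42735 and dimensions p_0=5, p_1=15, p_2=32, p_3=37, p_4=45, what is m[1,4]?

m[1,4] = min over k∈[1,3] of m[1,k]+m[k+1,4]+p_{0}·p_k·p_{4}.
k=1: 0 + 42735 + 5·15·45 = 46110; k=2: 2400 + 53280 + 5·32·45 = 62880; k=3: 8320 + 0 + 5·37·45 = 16645.
Minimum: 16645 at k=3.

16645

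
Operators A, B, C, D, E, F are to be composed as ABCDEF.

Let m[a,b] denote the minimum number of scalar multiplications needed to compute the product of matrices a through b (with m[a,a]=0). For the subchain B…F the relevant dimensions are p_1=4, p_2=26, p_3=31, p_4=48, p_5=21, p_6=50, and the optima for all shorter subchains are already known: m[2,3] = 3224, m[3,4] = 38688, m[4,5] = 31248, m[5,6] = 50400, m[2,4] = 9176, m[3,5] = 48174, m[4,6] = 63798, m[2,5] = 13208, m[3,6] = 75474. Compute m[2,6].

17408

m[2,6] = min over k∈[2,5] of m[2,k]+m[k+1,6]+p_{1}·p_k·p_{6}.
k=2: 0 + 75474 + 4·26·50 = 80674; k=3: 3224 + 63798 + 4·31·50 = 73222; k=4: 9176 + 50400 + 4·48·50 = 69176; k=5: 13208 + 0 + 4·21·50 = 17408.
Minimum: 17408 at k=5.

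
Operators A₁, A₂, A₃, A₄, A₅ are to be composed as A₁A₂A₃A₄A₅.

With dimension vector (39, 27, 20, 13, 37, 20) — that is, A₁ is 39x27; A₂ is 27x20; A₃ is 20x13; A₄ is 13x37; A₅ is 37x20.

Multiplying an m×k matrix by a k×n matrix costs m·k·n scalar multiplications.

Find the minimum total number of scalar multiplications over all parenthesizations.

40469

Adjacent pairs: A₁A₂ = 39·27·20 = 21060; A₂A₃ = 27·20·13 = 7020; A₃A₄ = 20·13·37 = 9620; A₄A₅ = 13·37·20 = 9620.
Length 3: A₁..A₃: k=1: 0+7020+39·27·13=20709; k=2: 21060+0+39·20·13=31200 → min 20709 | A₂..A₄: k=2: 0+9620+27·20·37=29600; k=3: 7020+0+27·13·37=20007 → min 20007 | A₃..A₅: k=3: 0+9620+20·13·20=14820; k=4: 9620+0+20·37·20=24420 → min 14820.
Length 4: A₁..A₄: k=1: 0+20007+39·27·37=58968; k=2: 21060+9620+39·20·37=59540; k=3: 20709+0+39·13·37=39468 → min 39468 | A₂..A₅: k=2: 0+14820+27·20·20=25620; k=3: 7020+9620+27·13·20=23660; k=4: 20007+0+27·37·20=39987 → min 23660.
Length 5: A₁..A₅: k=1: 0+23660+39·27·20=44720; k=2: 21060+14820+39·20·20=51480; k=3: 20709+9620+39·13·20=40469; k=4: 39468+0+39·37·20=68328 → min 40469.
Optimal order: ((A₁(A₂A₃))(A₄A₅)) with cost 40469.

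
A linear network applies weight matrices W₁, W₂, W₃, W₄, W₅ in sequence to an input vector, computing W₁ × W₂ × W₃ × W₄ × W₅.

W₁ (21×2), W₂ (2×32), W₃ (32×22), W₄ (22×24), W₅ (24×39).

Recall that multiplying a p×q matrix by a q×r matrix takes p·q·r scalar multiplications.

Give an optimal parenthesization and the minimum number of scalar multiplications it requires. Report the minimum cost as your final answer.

5974

Adjacent pairs: W₁W₂ = 21·2·32 = 1344; W₂W₃ = 2·32·22 = 1408; W₃W₄ = 32·22·24 = 16896; W₄W₅ = 22·24·39 = 20592.
Length 3: W₁..W₃: k=1: 0+1408+21·2·22=2332; k=2: 1344+0+21·32·22=16128 → min 2332 | W₂..W₄: k=2: 0+16896+2·32·24=18432; k=3: 1408+0+2·22·24=2464 → min 2464 | W₃..W₅: k=3: 0+20592+32·22·39=48048; k=4: 16896+0+32·24·39=46848 → min 46848.
Length 4: W₁..W₄: k=1: 0+2464+21·2·24=3472; k=2: 1344+16896+21·32·24=34368; k=3: 2332+0+21·22·24=13420 → min 3472 | W₂..W₅: k=2: 0+46848+2·32·39=49344; k=3: 1408+20592+2·22·39=23716; k=4: 2464+0+2·24·39=4336 → min 4336.
Length 5: W₁..W₅: k=1: 0+4336+21·2·39=5974; k=2: 1344+46848+21·32·39=74400; k=3: 2332+20592+21·22·39=40942; k=4: 3472+0+21·24·39=23128 → min 5974.
Optimal parenthesization: (W₁ × (((W₂ × W₃) × W₄) × W₅)) with cost 5974.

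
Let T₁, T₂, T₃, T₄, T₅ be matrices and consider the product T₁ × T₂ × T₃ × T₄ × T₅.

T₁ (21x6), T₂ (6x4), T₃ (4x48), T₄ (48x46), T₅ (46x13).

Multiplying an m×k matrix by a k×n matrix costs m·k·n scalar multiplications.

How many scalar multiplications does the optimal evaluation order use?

Adjacent pairs: T₁T₂ = 21·6·4 = 504; T₂T₃ = 6·4·48 = 1152; T₃T₄ = 4·48·46 = 8832; T₄T₅ = 48·46·13 = 28704.
Length 3: T₁..T₃: k=1: 0+1152+21·6·48=7200; k=2: 504+0+21·4·48=4536 → min 4536 | T₂..T₄: k=2: 0+8832+6·4·46=9936; k=3: 1152+0+6·48·46=14400 → min 9936 | T₃..T₅: k=3: 0+28704+4·48·13=31200; k=4: 8832+0+4·46·13=11224 → min 11224.
Length 4: T₁..T₄: k=1: 0+9936+21·6·46=15732; k=2: 504+8832+21·4·46=13200; k=3: 4536+0+21·48·46=50904 → min 13200 | T₂..T₅: k=2: 0+11224+6·4·13=11536; k=3: 1152+28704+6·48·13=33600; k=4: 9936+0+6·46·13=13524 → min 11536.
Length 5: T₁..T₅: k=1: 0+11536+21·6·13=13174; k=2: 504+11224+21·4·13=12820; k=3: 4536+28704+21·48·13=46344; k=4: 13200+0+21·46·13=25758 → min 12820.
Optimal order: ((T₁ × T₂) × ((T₃ × T₄) × T₅)) with cost 12820.

12820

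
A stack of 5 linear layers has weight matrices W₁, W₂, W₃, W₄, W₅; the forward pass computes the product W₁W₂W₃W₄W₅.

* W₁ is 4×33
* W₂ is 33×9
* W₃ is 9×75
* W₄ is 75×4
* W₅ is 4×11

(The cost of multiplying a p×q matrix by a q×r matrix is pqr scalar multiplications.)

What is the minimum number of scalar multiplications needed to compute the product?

4208

Adjacent pairs: W₁W₂ = 4·33·9 = 1188; W₂W₃ = 33·9·75 = 22275; W₃W₄ = 9·75·4 = 2700; W₄W₅ = 75·4·11 = 3300.
Length 3: W₁..W₃: k=1: 0+22275+4·33·75=32175; k=2: 1188+0+4·9·75=3888 → min 3888 | W₂..W₄: k=2: 0+2700+33·9·4=3888; k=3: 22275+0+33·75·4=32175 → min 3888 | W₃..W₅: k=3: 0+3300+9·75·11=10725; k=4: 2700+0+9·4·11=3096 → min 3096.
Length 4: W₁..W₄: k=1: 0+3888+4·33·4=4416; k=2: 1188+2700+4·9·4=4032; k=3: 3888+0+4·75·4=5088 → min 4032 | W₂..W₅: k=2: 0+3096+33·9·11=6363; k=3: 22275+3300+33·75·11=52800; k=4: 3888+0+33·4·11=5340 → min 5340.
Length 5: W₁..W₅: k=1: 0+5340+4·33·11=6792; k=2: 1188+3096+4·9·11=4680; k=3: 3888+3300+4·75·11=10488; k=4: 4032+0+4·4·11=4208 → min 4208.
Optimal order: (((W₁W₂)(W₃W₄))W₅) with cost 4208.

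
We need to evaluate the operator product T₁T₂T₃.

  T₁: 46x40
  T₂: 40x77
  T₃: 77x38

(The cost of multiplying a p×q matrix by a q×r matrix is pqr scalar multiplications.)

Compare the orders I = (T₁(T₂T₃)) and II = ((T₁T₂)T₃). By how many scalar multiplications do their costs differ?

Order I = (T₁(T₂T₃)): (T₂T₃): 40×77 by 77×38 → 40×38, cost 40·77·38 = 117040; (T₁(T₂T₃)): 46×40 by 40×38 → 46×38, cost 46·40·38 = 69920; cumulative 186960. Total 186960.
Order II = ((T₁T₂)T₃): (T₁T₂): 46×40 by 40×77 → 46×77, cost 46·40·77 = 141680; ((T₁T₂)T₃): 46×77 by 77×38 → 46×38, cost 46·77·38 = 134596; cumulative 276276. Total 276276.
Difference: |186960 − 276276| = 89316.

89316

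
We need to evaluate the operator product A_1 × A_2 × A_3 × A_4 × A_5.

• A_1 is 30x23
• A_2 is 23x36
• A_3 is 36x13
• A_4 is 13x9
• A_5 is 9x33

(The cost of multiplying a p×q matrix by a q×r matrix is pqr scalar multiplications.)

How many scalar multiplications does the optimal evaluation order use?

Adjacent pairs: A_1A_2 = 30·23·36 = 24840; A_2A_3 = 23·36·13 = 10764; A_3A_4 = 36·13·9 = 4212; A_4A_5 = 13·9·33 = 3861.
Length 3: A_1..A_3: k=1: 0+10764+30·23·13=19734; k=2: 24840+0+30·36·13=38880 → min 19734 | A_2..A_4: k=2: 0+4212+23·36·9=11664; k=3: 10764+0+23·13·9=13455 → min 11664 | A_3..A_5: k=3: 0+3861+36·13·33=19305; k=4: 4212+0+36·9·33=14904 → min 14904.
Length 4: A_1..A_4: k=1: 0+11664+30·23·9=17874; k=2: 24840+4212+30·36·9=38772; k=3: 19734+0+30·13·9=23244 → min 17874 | A_2..A_5: k=2: 0+14904+23·36·33=42228; k=3: 10764+3861+23·13·33=24492; k=4: 11664+0+23·9·33=18495 → min 18495.
Length 5: A_1..A_5: k=1: 0+18495+30·23·33=41265; k=2: 24840+14904+30·36·33=75384; k=3: 19734+3861+30·13·33=36465; k=4: 17874+0+30·9·33=26784 → min 26784.
Optimal order: ((A_1 × (A_2 × (A_3 × A_4))) × A_5) with cost 26784.

26784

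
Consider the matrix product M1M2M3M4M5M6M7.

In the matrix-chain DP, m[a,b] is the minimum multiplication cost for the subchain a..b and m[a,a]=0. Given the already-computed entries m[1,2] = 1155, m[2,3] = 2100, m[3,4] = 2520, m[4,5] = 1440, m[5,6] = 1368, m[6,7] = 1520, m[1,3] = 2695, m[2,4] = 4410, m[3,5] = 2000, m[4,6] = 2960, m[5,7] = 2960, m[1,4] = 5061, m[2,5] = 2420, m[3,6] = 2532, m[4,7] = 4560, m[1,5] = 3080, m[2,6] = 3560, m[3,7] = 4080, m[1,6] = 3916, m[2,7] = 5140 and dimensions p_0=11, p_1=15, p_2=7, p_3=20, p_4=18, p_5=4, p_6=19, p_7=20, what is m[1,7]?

m[1,7] = min over k∈[1,6] of m[1,k]+m[k+1,7]+p_{0}·p_k·p_{7}.
k=1: 0 + 5140 + 11·15·20 = 8440; k=2: 1155 + 4080 + 11·7·20 = 6775; k=3: 2695 + 4560 + 11·20·20 = 11655; k=4: 5061 + 2960 + 11·18·20 = 11981; k=5: 3080 + 1520 + 11·4·20 = 5480; k=6: 3916 + 0 + 11·19·20 = 8096.
Minimum: 5480 at k=5.

5480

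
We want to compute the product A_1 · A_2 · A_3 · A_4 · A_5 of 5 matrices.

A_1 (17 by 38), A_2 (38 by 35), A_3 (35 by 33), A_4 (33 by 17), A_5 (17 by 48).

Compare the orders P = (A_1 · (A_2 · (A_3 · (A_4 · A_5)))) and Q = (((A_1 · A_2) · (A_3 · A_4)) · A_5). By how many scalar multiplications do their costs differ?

110984

Order P = (A_1 · (A_2 · (A_3 · (A_4 · A_5)))): (A_4 · A_5): 33×17 by 17×48 → 33×48, cost 33·17·48 = 26928; (A_3 · (A_4 · A_5)): 35×33 by 33×48 → 35×48, cost 35·33·48 = 55440; cumulative 82368; (A_2 · (A_3 · (A_4 · A_5))): 38×35 by 35×48 → 38×48, cost 38·35·48 = 63840; cumulative 146208; (A_1 · (A_2 · (A_3 · (A_4 · A_5)))): 17×38 by 38×48 → 17×48, cost 17·38·48 = 31008; cumulative 177216. Total 177216.
Order Q = (((A_1 · A_2) · (A_3 · A_4)) · A_5): (A_1 · A_2): 17×38 by 38×35 → 17×35, cost 17·38·35 = 22610; (A_3 · A_4): 35×33 by 33×17 → 35×17, cost 35·33·17 = 19635; ((A_1 · A_2) · (A_3 · A_4)): 17×35 by 35×17 → 17×17, cost 17·35·17 = 10115; cumulative 52360; (((A_1 · A_2) · (A_3 · A_4)) · A_5): 17×17 by 17×48 → 17×48, cost 17·17·48 = 13872; cumulative 66232. Total 66232.
Difference: |177216 − 66232| = 110984.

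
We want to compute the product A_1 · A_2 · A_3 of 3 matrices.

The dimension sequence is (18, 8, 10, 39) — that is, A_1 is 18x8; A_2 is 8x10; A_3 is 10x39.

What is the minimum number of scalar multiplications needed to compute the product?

Order (A_1 · (A_2 · A_3)): (A_2 · A_3): 8×10 by 10×39 → 8×39, cost 8·10·39 = 3120; (A_1 · (A_2 · A_3)): 18×8 by 8×39 → 18×39, cost 18·8·39 = 5616; cumulative 8736. Total 8736.
Order ((A_1 · A_2) · A_3): (A_1 · A_2): 18×8 by 8×10 → 18×10, cost 18·8·10 = 1440; ((A_1 · A_2) · A_3): 18×10 by 10×39 → 18×39, cost 18·10·39 = 7020; cumulative 8460. Total 8460.
Minimum: 8460.

8460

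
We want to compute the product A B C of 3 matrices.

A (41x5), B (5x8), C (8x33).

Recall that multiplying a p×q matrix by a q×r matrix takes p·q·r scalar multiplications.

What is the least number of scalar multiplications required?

8085

Order (A (B C)): (B C): 5×8 by 8×33 → 5×33, cost 5·8·33 = 1320; (A (B C)): 41×5 by 5×33 → 41×33, cost 41·5·33 = 6765; cumulative 8085. Total 8085.
Order ((A B) C): (A B): 41×5 by 5×8 → 41×8, cost 41·5·8 = 1640; ((A B) C): 41×8 by 8×33 → 41×33, cost 41·8·33 = 10824; cumulative 12464. Total 12464.
Minimum: 8085.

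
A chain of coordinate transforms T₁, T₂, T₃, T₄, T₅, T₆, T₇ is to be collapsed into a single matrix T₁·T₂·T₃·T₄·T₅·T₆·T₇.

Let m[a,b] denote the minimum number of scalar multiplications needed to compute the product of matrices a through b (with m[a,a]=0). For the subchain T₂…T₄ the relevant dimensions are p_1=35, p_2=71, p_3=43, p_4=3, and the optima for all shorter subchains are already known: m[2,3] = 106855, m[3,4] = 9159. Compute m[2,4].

m[2,4] = min over k∈[2,3] of m[2,k]+m[k+1,4]+p_{1}·p_k·p_{4}.
k=2: 0 + 9159 + 35·71·3 = 16614; k=3: 106855 + 0 + 35·43·3 = 111370.
Minimum: 16614 at k=2.

16614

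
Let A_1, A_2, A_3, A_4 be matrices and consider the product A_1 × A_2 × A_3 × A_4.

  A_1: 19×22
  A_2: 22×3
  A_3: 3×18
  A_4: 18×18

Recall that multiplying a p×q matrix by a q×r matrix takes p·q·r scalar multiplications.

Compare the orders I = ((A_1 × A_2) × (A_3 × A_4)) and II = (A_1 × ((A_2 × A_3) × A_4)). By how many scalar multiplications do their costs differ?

12588

Order I = ((A_1 × A_2) × (A_3 × A_4)): (A_1 × A_2): 19×22 by 22×3 → 19×3, cost 19·22·3 = 1254; (A_3 × A_4): 3×18 by 18×18 → 3×18, cost 3·18·18 = 972; ((A_1 × A_2) × (A_3 × A_4)): 19×3 by 3×18 → 19×18, cost 19·3·18 = 1026; cumulative 3252. Total 3252.
Order II = (A_1 × ((A_2 × A_3) × A_4)): (A_2 × A_3): 22×3 by 3×18 → 22×18, cost 22·3·18 = 1188; ((A_2 × A_3) × A_4): 22×18 by 18×18 → 22×18, cost 22·18·18 = 7128; cumulative 8316; (A_1 × ((A_2 × A_3) × A_4)): 19×22 by 22×18 → 19×18, cost 19·22·18 = 7524; cumulative 15840. Total 15840.
Difference: |3252 − 15840| = 12588.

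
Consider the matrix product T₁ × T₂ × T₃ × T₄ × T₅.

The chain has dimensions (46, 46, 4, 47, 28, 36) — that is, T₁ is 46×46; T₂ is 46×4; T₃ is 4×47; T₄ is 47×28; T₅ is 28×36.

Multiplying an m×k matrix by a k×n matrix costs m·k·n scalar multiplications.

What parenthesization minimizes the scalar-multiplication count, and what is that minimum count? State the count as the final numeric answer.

Adjacent pairs: T₁T₂ = 46·46·4 = 8464; T₂T₃ = 46·4·47 = 8648; T₃T₄ = 4·47·28 = 5264; T₄T₅ = 47·28·36 = 47376.
Length 3: T₁..T₃: k=1: 0+8648+46·46·47=108100; k=2: 8464+0+46·4·47=17112 → min 17112 | T₂..T₄: k=2: 0+5264+46·4·28=10416; k=3: 8648+0+46·47·28=69184 → min 10416 | T₃..T₅: k=3: 0+47376+4·47·36=54144; k=4: 5264+0+4·28·36=9296 → min 9296.
Length 4: T₁..T₄: k=1: 0+10416+46·46·28=69664; k=2: 8464+5264+46·4·28=18880; k=3: 17112+0+46·47·28=77648 → min 18880 | T₂..T₅: k=2: 0+9296+46·4·36=15920; k=3: 8648+47376+46·47·36=133856; k=4: 10416+0+46·28·36=56784 → min 15920.
Length 5: T₁..T₅: k=1: 0+15920+46·46·36=92096; k=2: 8464+9296+46·4·36=24384; k=3: 17112+47376+46·47·36=142320; k=4: 18880+0+46·28·36=65248 → min 24384.
Optimal parenthesization: ((T₁ × T₂) × ((T₃ × T₄) × T₅)) with cost 24384.

24384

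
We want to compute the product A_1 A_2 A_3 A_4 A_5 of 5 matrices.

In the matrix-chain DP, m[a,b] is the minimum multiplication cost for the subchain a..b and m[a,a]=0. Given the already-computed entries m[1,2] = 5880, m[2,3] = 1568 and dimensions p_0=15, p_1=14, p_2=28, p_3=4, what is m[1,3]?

m[1,3] = min over k∈[1,2] of m[1,k]+m[k+1,3]+p_{0}·p_k·p_{3}.
k=1: 0 + 1568 + 15·14·4 = 2408; k=2: 5880 + 0 + 15·28·4 = 7560.
Minimum: 2408 at k=1.

2408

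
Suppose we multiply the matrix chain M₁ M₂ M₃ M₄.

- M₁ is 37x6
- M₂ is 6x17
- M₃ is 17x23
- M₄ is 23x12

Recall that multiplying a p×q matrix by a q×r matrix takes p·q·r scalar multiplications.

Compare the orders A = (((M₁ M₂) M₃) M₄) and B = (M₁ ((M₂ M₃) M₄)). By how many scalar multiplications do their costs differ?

Order A = (((M₁ M₂) M₃) M₄): (M₁ M₂): 37×6 by 6×17 → 37×17, cost 37·6·17 = 3774; ((M₁ M₂) M₃): 37×17 by 17×23 → 37×23, cost 37·17·23 = 14467; cumulative 18241; (((M₁ M₂) M₃) M₄): 37×23 by 23×12 → 37×12, cost 37·23·12 = 10212; cumulative 28453. Total 28453.
Order B = (M₁ ((M₂ M₃) M₄)): (M₂ M₃): 6×17 by 17×23 → 6×23, cost 6·17·23 = 2346; ((M₂ M₃) M₄): 6×23 by 23×12 → 6×12, cost 6·23·12 = 1656; cumulative 4002; (M₁ ((M₂ M₃) M₄)): 37×6 by 6×12 → 37×12, cost 37·6·12 = 2664; cumulative 6666. Total 6666.
Difference: |28453 − 6666| = 21787.

21787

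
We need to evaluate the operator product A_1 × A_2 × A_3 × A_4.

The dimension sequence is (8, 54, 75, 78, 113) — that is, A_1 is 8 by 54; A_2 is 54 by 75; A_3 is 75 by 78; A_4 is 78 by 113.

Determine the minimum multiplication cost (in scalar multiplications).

149712

Adjacent pairs: A_1A_2 = 8·54·75 = 32400; A_2A_3 = 54·75·78 = 315900; A_3A_4 = 75·78·113 = 661050.
Length 3: A_1..A_3: k=1: 0+315900+8·54·78=349596; k=2: 32400+0+8·75·78=79200 → min 79200 | A_2..A_4: k=2: 0+661050+54·75·113=1118700; k=3: 315900+0+54·78·113=791856 → min 791856.
Length 4: A_1..A_4: k=1: 0+791856+8·54·113=840672; k=2: 32400+661050+8·75·113=761250; k=3: 79200+0+8·78·113=149712 → min 149712.
Optimal order: (((A_1 × A_2) × A_3) × A_4) with cost 149712.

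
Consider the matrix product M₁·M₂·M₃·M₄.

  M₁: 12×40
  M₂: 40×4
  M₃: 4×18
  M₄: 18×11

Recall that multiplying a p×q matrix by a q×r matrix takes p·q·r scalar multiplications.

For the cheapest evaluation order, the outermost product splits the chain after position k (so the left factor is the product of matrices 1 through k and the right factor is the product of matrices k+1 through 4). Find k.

2

Adjacent pairs: M₁M₂ = 12·40·4 = 1920; M₂M₃ = 40·4·18 = 2880; M₃M₄ = 4·18·11 = 792.
Length 3: M₁..M₃: k=1: 0+2880+12·40·18=11520; k=2: 1920+0+12·4·18=2784 → min 2784 | M₂..M₄: k=2: 0+792+40·4·11=2552; k=3: 2880+0+40·18·11=10800 → min 2552.
Top-level splits: k=1: (M₁..M₁)·(M₂..M₄) → 0+2552+12·40·11 = 7832; k=2: (M₁..M₂)·(M₃..M₄) → 1920+792+12·4·11 = 3240; k=3: (M₁..M₃)·(M₄..M₄) → 2784+0+12·18·11 = 5160.
Best split is after M₂, i.e. k = 2.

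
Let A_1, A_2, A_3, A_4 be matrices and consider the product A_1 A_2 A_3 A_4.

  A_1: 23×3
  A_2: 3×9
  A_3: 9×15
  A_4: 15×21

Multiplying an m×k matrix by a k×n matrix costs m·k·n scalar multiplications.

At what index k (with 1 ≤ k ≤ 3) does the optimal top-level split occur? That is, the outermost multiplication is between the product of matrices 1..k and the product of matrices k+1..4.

1

Adjacent pairs: A_1A_2 = 23·3·9 = 621; A_2A_3 = 3·9·15 = 405; A_3A_4 = 9·15·21 = 2835.
Length 3: A_1..A_3: k=1: 0+405+23·3·15=1440; k=2: 621+0+23·9·15=3726 → min 1440 | A_2..A_4: k=2: 0+2835+3·9·21=3402; k=3: 405+0+3·15·21=1350 → min 1350.
Top-level splits: k=1: (A_1..A_1)·(A_2..A_4) → 0+1350+23·3·21 = 2799; k=2: (A_1..A_2)·(A_3..A_4) → 621+2835+23·9·21 = 7803; k=3: (A_1..A_3)·(A_4..A_4) → 1440+0+23·15·21 = 8685.
Best split is after A_1, i.e. k = 1.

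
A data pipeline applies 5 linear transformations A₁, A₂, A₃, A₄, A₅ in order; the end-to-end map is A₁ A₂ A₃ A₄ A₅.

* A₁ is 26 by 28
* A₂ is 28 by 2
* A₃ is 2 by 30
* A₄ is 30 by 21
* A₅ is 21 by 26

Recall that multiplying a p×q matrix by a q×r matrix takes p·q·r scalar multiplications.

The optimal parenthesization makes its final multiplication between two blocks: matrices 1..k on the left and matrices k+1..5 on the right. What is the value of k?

Adjacent pairs: A₁A₂ = 26·28·2 = 1456; A₂A₃ = 28·2·30 = 1680; A₃A₄ = 2·30·21 = 1260; A₄A₅ = 30·21·26 = 16380.
Length 3: A₁..A₃: k=1: 0+1680+26·28·30=23520; k=2: 1456+0+26·2·30=3016 → min 3016 | A₂..A₄: k=2: 0+1260+28·2·21=2436; k=3: 1680+0+28·30·21=19320 → min 2436 | A₃..A₅: k=3: 0+16380+2·30·26=17940; k=4: 1260+0+2·21·26=2352 → min 2352.
Length 4: A₁..A₄: k=1: 0+2436+26·28·21=17724; k=2: 1456+1260+26·2·21=3808; k=3: 3016+0+26·30·21=19396 → min 3808 | A₂..A₅: k=2: 0+2352+28·2·26=3808; k=3: 1680+16380+28·30·26=39900; k=4: 2436+0+28·21·26=17724 → min 3808.
Top-level splits: k=1: (A₁..A₁)·(A₂..A₅) → 0+3808+26·28·26 = 22736; k=2: (A₁..A₂)·(A₃..A₅) → 1456+2352+26·2·26 = 5160; k=3: (A₁..A₃)·(A₄..A₅) → 3016+16380+26·30·26 = 39676; k=4: (A₁..A₄)·(A₅..A₅) → 3808+0+26·21·26 = 18004.
Best split is after A₂, i.e. k = 2.

2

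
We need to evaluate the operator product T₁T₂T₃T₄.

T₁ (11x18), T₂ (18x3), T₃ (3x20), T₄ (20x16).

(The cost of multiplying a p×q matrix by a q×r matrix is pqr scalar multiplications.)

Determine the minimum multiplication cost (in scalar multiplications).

Adjacent pairs: T₁T₂ = 11·18·3 = 594; T₂T₃ = 18·3·20 = 1080; T₃T₄ = 3·20·16 = 960.
Length 3: T₁..T₃: k=1: 0+1080+11·18·20=5040; k=2: 594+0+11·3·20=1254 → min 1254 | T₂..T₄: k=2: 0+960+18·3·16=1824; k=3: 1080+0+18·20·16=6840 → min 1824.
Length 4: T₁..T₄: k=1: 0+1824+11·18·16=4992; k=2: 594+960+11·3·16=2082; k=3: 1254+0+11·20·16=4774 → min 2082.
Optimal order: ((T₁T₂)(T₃T₄)) with cost 2082.

2082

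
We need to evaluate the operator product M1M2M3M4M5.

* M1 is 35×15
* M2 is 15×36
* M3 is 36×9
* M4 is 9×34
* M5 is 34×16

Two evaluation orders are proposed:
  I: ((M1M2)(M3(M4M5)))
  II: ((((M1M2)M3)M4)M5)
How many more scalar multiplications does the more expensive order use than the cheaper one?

10850

Order I = ((M1M2)(M3(M4M5))): (M1M2): 35×15 by 15×36 → 35×36, cost 35·15·36 = 18900; (M4M5): 9×34 by 34×16 → 9×16, cost 9·34·16 = 4896; (M3(M4M5)): 36×9 by 9×16 → 36×16, cost 36·9·16 = 5184; cumulative 10080; ((M1M2)(M3(M4M5))): 35×36 by 36×16 → 35×16, cost 35·36·16 = 20160; cumulative 49140. Total 49140.
Order II = ((((M1M2)M3)M4)M5): (M1M2): 35×15 by 15×36 → 35×36, cost 35·15·36 = 18900; ((M1M2)M3): 35×36 by 36×9 → 35×9, cost 35·36·9 = 11340; cumulative 30240; (((M1M2)M3)M4): 35×9 by 9×34 → 35×34, cost 35·9·34 = 10710; cumulative 40950; ((((M1M2)M3)M4)M5): 35×34 by 34×16 → 35×16, cost 35·34·16 = 19040; cumulative 59990. Total 59990.
Difference: |49140 − 59990| = 10850.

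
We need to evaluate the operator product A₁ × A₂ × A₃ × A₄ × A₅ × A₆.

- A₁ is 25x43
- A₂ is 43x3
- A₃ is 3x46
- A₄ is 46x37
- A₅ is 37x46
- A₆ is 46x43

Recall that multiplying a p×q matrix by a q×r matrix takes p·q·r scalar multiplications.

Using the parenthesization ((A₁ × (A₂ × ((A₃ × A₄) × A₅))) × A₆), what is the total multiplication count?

115046

(A₃ × A₄): 3×46 by 46×37 → 3×37, cost 3·46·37 = 5106
((A₃ × A₄) × A₅): 3×37 by 37×46 → 3×46, cost 3·37·46 = 5106; cumulative 10212
(A₂ × ((A₃ × A₄) × A₅)): 43×3 by 3×46 → 43×46, cost 43·3·46 = 5934; cumulative 16146
(A₁ × (A₂ × ((A₃ × A₄) × A₅))): 25×43 by 43×46 → 25×46, cost 25·43·46 = 49450; cumulative 65596
((A₁ × (A₂ × ((A₃ × A₄) × A₅))) × A₆): 25×46 by 46×43 → 25×43, cost 25·46·43 = 49450; cumulative 115046
Total: 115046 scalar multiplications.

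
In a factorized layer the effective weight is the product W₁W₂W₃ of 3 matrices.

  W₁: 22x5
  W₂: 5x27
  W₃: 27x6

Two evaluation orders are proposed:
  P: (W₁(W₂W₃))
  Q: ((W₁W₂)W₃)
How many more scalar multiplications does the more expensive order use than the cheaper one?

Order P = (W₁(W₂W₃)): (W₂W₃): 5×27 by 27×6 → 5×6, cost 5·27·6 = 810; (W₁(W₂W₃)): 22×5 by 5×6 → 22×6, cost 22·5·6 = 660; cumulative 1470. Total 1470.
Order Q = ((W₁W₂)W₃): (W₁W₂): 22×5 by 5×27 → 22×27, cost 22·5·27 = 2970; ((W₁W₂)W₃): 22×27 by 27×6 → 22×6, cost 22·27·6 = 3564; cumulative 6534. Total 6534.
Difference: |1470 − 6534| = 5064.

5064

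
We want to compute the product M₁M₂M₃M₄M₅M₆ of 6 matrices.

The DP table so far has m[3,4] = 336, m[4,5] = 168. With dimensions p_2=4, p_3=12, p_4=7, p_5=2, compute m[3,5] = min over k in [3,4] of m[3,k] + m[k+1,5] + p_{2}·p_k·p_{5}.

m[3,5] = min over k∈[3,4] of m[3,k]+m[k+1,5]+p_{2}·p_k·p_{5}.
k=3: 0 + 168 + 4·12·2 = 264; k=4: 336 + 0 + 4·7·2 = 392.
Minimum: 264 at k=3.

264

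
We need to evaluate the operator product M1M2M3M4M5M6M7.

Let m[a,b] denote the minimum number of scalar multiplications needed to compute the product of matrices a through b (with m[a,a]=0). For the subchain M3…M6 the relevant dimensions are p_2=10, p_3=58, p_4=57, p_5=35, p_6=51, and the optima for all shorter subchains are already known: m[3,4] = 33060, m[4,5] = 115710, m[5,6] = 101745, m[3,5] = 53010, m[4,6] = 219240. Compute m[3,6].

m[3,6] = min over k∈[3,5] of m[3,k]+m[k+1,6]+p_{2}·p_k·p_{6}.
k=3: 0 + 219240 + 10·58·51 = 248820; k=4: 33060 + 101745 + 10·57·51 = 163875; k=5: 53010 + 0 + 10·35·51 = 70860.
Minimum: 70860 at k=5.

70860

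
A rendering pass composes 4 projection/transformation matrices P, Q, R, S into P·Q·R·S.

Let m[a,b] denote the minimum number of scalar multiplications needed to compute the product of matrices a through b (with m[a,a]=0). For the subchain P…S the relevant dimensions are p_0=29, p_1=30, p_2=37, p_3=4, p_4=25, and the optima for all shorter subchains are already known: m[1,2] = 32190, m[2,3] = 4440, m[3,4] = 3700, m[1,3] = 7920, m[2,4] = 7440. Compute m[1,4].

10820

m[1,4] = min over k∈[1,3] of m[1,k]+m[k+1,4]+p_{0}·p_k·p_{4}.
k=1: 0 + 7440 + 29·30·25 = 29190; k=2: 32190 + 3700 + 29·37·25 = 62715; k=3: 7920 + 0 + 29·4·25 = 10820.
Minimum: 10820 at k=3.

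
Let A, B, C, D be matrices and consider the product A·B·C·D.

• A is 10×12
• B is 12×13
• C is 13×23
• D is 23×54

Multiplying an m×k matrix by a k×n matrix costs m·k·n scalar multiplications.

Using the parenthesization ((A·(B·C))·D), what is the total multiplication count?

(B·C): 12×13 by 13×23 → 12×23, cost 12·13·23 = 3588
(A·(B·C)): 10×12 by 12×23 → 10×23, cost 10·12·23 = 2760; cumulative 6348
((A·(B·C))·D): 10×23 by 23×54 → 10×54, cost 10·23·54 = 12420; cumulative 18768
Total: 18768 scalar multiplications.

18768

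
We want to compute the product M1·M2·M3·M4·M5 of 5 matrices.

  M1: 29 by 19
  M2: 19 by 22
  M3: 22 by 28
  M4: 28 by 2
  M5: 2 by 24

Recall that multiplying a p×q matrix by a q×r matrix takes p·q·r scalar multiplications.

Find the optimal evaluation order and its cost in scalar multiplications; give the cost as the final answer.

Adjacent pairs: M1M2 = 29·19·22 = 12122; M2M3 = 19·22·28 = 11704; M3M4 = 22·28·2 = 1232; M4M5 = 28·2·24 = 1344.
Length 3: M1..M3: k=1: 0+11704+29·19·28=27132; k=2: 12122+0+29·22·28=29986 → min 27132 | M2..M4: k=2: 0+1232+19·22·2=2068; k=3: 11704+0+19·28·2=12768 → min 2068 | M3..M5: k=3: 0+1344+22·28·24=16128; k=4: 1232+0+22·2·24=2288 → min 2288.
Length 4: M1..M4: k=1: 0+2068+29·19·2=3170; k=2: 12122+1232+29·22·2=14630; k=3: 27132+0+29·28·2=28756 → min 3170 | M2..M5: k=2: 0+2288+19·22·24=12320; k=3: 11704+1344+19·28·24=25816; k=4: 2068+0+19·2·24=2980 → min 2980.
Length 5: M1..M5: k=1: 0+2980+29·19·24=16204; k=2: 12122+2288+29·22·24=29722; k=3: 27132+1344+29·28·24=47964; k=4: 3170+0+29·2·24=4562 → min 4562.
Optimal parenthesization: ((M1·(M2·(M3·M4)))·M5) with cost 4562.

4562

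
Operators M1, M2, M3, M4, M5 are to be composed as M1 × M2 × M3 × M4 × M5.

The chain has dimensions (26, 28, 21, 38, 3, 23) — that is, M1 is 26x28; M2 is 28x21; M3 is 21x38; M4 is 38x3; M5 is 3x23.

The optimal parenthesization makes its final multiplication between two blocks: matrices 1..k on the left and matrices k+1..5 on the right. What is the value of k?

4

Adjacent pairs: M1M2 = 26·28·21 = 15288; M2M3 = 28·21·38 = 22344; M3M4 = 21·38·3 = 2394; M4M5 = 38·3·23 = 2622.
Length 3: M1..M3: k=1: 0+22344+26·28·38=50008; k=2: 15288+0+26·21·38=36036 → min 36036 | M2..M4: k=2: 0+2394+28·21·3=4158; k=3: 22344+0+28·38·3=25536 → min 4158 | M3..M5: k=3: 0+2622+21·38·23=20976; k=4: 2394+0+21·3·23=3843 → min 3843.
Length 4: M1..M4: k=1: 0+4158+26·28·3=6342; k=2: 15288+2394+26·21·3=19320; k=3: 36036+0+26·38·3=39000 → min 6342 | M2..M5: k=2: 0+3843+28·21·23=17367; k=3: 22344+2622+28·38·23=49438; k=4: 4158+0+28·3·23=6090 → min 6090.
Top-level splits: k=1: (M1..M1)·(M2..M5) → 0+6090+26·28·23 = 22834; k=2: (M1..M2)·(M3..M5) → 15288+3843+26·21·23 = 31689; k=3: (M1..M3)·(M4..M5) → 36036+2622+26·38·23 = 61382; k=4: (M1..M4)·(M5..M5) → 6342+0+26·3·23 = 8136.
Best split is after M4, i.e. k = 4.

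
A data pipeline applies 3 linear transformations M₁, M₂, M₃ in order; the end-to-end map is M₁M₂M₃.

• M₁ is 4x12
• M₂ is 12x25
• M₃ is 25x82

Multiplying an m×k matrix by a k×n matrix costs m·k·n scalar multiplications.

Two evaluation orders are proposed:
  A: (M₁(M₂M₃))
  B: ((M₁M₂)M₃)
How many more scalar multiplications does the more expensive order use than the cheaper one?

19136

Order A = (M₁(M₂M₃)): (M₂M₃): 12×25 by 25×82 → 12×82, cost 12·25·82 = 24600; (M₁(M₂M₃)): 4×12 by 12×82 → 4×82, cost 4·12·82 = 3936; cumulative 28536. Total 28536.
Order B = ((M₁M₂)M₃): (M₁M₂): 4×12 by 12×25 → 4×25, cost 4·12·25 = 1200; ((M₁M₂)M₃): 4×25 by 25×82 → 4×82, cost 4·25·82 = 8200; cumulative 9400. Total 9400.
Difference: |28536 − 9400| = 19136.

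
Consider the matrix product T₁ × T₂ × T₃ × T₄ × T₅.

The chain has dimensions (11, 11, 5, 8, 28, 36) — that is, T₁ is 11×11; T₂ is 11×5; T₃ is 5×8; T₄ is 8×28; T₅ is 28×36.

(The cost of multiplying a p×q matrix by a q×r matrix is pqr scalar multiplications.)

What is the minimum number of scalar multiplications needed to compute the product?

8745

Adjacent pairs: T₁T₂ = 11·11·5 = 605; T₂T₃ = 11·5·8 = 440; T₃T₄ = 5·8·28 = 1120; T₄T₅ = 8·28·36 = 8064.
Length 3: T₁..T₃: k=1: 0+440+11·11·8=1408; k=2: 605+0+11·5·8=1045 → min 1045 | T₂..T₄: k=2: 0+1120+11·5·28=2660; k=3: 440+0+11·8·28=2904 → min 2660 | T₃..T₅: k=3: 0+8064+5·8·36=9504; k=4: 1120+0+5·28·36=6160 → min 6160.
Length 4: T₁..T₄: k=1: 0+2660+11·11·28=6048; k=2: 605+1120+11·5·28=3265; k=3: 1045+0+11·8·28=3509 → min 3265 | T₂..T₅: k=2: 0+6160+11·5·36=8140; k=3: 440+8064+11·8·36=11672; k=4: 2660+0+11·28·36=13748 → min 8140.
Length 5: T₁..T₅: k=1: 0+8140+11·11·36=12496; k=2: 605+6160+11·5·36=8745; k=3: 1045+8064+11·8·36=12277; k=4: 3265+0+11·28·36=14353 → min 8745.
Optimal order: ((T₁ × T₂) × ((T₃ × T₄) × T₅)) with cost 8745.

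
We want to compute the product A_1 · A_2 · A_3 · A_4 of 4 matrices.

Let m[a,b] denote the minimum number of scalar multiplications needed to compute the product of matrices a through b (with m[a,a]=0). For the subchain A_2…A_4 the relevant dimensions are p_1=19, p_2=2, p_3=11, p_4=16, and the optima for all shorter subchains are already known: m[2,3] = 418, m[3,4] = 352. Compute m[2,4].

960

m[2,4] = min over k∈[2,3] of m[2,k]+m[k+1,4]+p_{1}·p_k·p_{4}.
k=2: 0 + 352 + 19·2·16 = 960; k=3: 418 + 0 + 19·11·16 = 3762.
Minimum: 960 at k=2.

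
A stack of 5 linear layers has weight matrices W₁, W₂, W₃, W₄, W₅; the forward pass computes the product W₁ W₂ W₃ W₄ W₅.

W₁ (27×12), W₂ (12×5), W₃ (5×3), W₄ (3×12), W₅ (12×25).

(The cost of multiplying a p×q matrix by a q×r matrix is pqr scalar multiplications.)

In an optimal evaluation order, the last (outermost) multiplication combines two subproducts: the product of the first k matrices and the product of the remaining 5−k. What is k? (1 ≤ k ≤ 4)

Adjacent pairs: W₁W₂ = 27·12·5 = 1620; W₂W₃ = 12·5·3 = 180; W₃W₄ = 5·3·12 = 180; W₄W₅ = 3·12·25 = 900.
Length 3: W₁..W₃: k=1: 0+180+27·12·3=1152; k=2: 1620+0+27·5·3=2025 → min 1152 | W₂..W₄: k=2: 0+180+12·5·12=900; k=3: 180+0+12·3·12=612 → min 612 | W₃..W₅: k=3: 0+900+5·3·25=1275; k=4: 180+0+5·12·25=1680 → min 1275.
Length 4: W₁..W₄: k=1: 0+612+27·12·12=4500; k=2: 1620+180+27·5·12=3420; k=3: 1152+0+27·3·12=2124 → min 2124 | W₂..W₅: k=2: 0+1275+12·5·25=2775; k=3: 180+900+12·3·25=1980; k=4: 612+0+12·12·25=4212 → min 1980.
Top-level splits: k=1: (W₁..W₁)·(W₂..W₅) → 0+1980+27·12·25 = 10080; k=2: (W₁..W₂)·(W₃..W₅) → 1620+1275+27·5·25 = 6270; k=3: (W₁..W₃)·(W₄..W₅) → 1152+900+27·3·25 = 4077; k=4: (W₁..W₄)·(W₅..W₅) → 2124+0+27·12·25 = 10224.
Best split is after W₃, i.e. k = 3.

3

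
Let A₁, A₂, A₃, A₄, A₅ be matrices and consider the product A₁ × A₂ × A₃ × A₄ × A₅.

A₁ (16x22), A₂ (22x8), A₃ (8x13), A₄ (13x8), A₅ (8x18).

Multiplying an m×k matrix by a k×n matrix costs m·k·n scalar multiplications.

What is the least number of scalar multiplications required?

6976

Adjacent pairs: A₁A₂ = 16·22·8 = 2816; A₂A₃ = 22·8·13 = 2288; A₃A₄ = 8·13·8 = 832; A₄A₅ = 13·8·18 = 1872.
Length 3: A₁..A₃: k=1: 0+2288+16·22·13=6864; k=2: 2816+0+16·8·13=4480 → min 4480 | A₂..A₄: k=2: 0+832+22·8·8=2240; k=3: 2288+0+22·13·8=4576 → min 2240 | A₃..A₅: k=3: 0+1872+8·13·18=3744; k=4: 832+0+8·8·18=1984 → min 1984.
Length 4: A₁..A₄: k=1: 0+2240+16·22·8=5056; k=2: 2816+832+16·8·8=4672; k=3: 4480+0+16·13·8=6144 → min 4672 | A₂..A₅: k=2: 0+1984+22·8·18=5152; k=3: 2288+1872+22·13·18=9308; k=4: 2240+0+22·8·18=5408 → min 5152.
Length 5: A₁..A₅: k=1: 0+5152+16·22·18=11488; k=2: 2816+1984+16·8·18=7104; k=3: 4480+1872+16·13·18=10096; k=4: 4672+0+16·8·18=6976 → min 6976.
Optimal order: (((A₁ × A₂) × (A₃ × A₄)) × A₅) with cost 6976.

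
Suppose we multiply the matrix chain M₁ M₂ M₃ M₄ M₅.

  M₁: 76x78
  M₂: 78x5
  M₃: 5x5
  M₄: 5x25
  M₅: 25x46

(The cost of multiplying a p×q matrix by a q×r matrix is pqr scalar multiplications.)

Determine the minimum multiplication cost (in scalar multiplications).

53495

Adjacent pairs: M₁M₂ = 76·78·5 = 29640; M₂M₃ = 78·5·5 = 1950; M₃M₄ = 5·5·25 = 625; M₄M₅ = 5·25·46 = 5750.
Length 3: M₁..M₃: k=1: 0+1950+76·78·5=31590; k=2: 29640+0+76·5·5=31540 → min 31540 | M₂..M₄: k=2: 0+625+78·5·25=10375; k=3: 1950+0+78·5·25=11700 → min 10375 | M₃..M₅: k=3: 0+5750+5·5·46=6900; k=4: 625+0+5·25·46=6375 → min 6375.
Length 4: M₁..M₄: k=1: 0+10375+76·78·25=158575; k=2: 29640+625+76·5·25=39765; k=3: 31540+0+76·5·25=41040 → min 39765 | M₂..M₅: k=2: 0+6375+78·5·46=24315; k=3: 1950+5750+78·5·46=25640; k=4: 10375+0+78·25·46=100075 → min 24315.
Length 5: M₁..M₅: k=1: 0+24315+76·78·46=297003; k=2: 29640+6375+76·5·46=53495; k=3: 31540+5750+76·5·46=54770; k=4: 39765+0+76·25·46=127165 → min 53495.
Optimal order: ((M₁ M₂) ((M₃ M₄) M₅)) with cost 53495.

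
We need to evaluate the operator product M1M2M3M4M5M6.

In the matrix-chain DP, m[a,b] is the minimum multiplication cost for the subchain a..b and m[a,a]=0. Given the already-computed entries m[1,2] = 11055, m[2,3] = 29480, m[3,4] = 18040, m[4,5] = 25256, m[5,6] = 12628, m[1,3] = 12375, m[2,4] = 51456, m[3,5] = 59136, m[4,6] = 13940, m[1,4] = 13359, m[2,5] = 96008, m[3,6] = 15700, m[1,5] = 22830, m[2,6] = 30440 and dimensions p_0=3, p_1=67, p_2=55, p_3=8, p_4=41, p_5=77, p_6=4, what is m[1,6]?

m[1,6] = min over k∈[1,5] of m[1,k]+m[k+1,6]+p_{0}·p_k·p_{6}.
k=1: 0 + 30440 + 3·67·4 = 31244; k=2: 11055 + 15700 + 3·55·4 = 27415; k=3: 12375 + 13940 + 3·8·4 = 26411; k=4: 13359 + 12628 + 3·41·4 = 26479; k=5: 22830 + 0 + 3·77·4 = 23754.
Minimum: 23754 at k=5.

23754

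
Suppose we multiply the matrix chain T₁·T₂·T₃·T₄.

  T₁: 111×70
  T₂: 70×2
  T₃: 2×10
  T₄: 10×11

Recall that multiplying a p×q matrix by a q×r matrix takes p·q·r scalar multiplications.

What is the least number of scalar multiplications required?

18202

Adjacent pairs: T₁T₂ = 111·70·2 = 15540; T₂T₃ = 70·2·10 = 1400; T₃T₄ = 2·10·11 = 220.
Length 3: T₁..T₃: k=1: 0+1400+111·70·10=79100; k=2: 15540+0+111·2·10=17760 → min 17760 | T₂..T₄: k=2: 0+220+70·2·11=1760; k=3: 1400+0+70·10·11=9100 → min 1760.
Length 4: T₁..T₄: k=1: 0+1760+111·70·11=87230; k=2: 15540+220+111·2·11=18202; k=3: 17760+0+111·10·11=29970 → min 18202.
Optimal order: ((T₁·T₂)·(T₃·T₄)) with cost 18202.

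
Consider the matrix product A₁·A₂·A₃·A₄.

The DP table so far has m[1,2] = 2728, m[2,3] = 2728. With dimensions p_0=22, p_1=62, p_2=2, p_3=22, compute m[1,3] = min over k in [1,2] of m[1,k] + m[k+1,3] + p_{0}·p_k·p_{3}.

3696

m[1,3] = min over k∈[1,2] of m[1,k]+m[k+1,3]+p_{0}·p_k·p_{3}.
k=1: 0 + 2728 + 22·62·22 = 32736; k=2: 2728 + 0 + 22·2·22 = 3696.
Minimum: 3696 at k=2.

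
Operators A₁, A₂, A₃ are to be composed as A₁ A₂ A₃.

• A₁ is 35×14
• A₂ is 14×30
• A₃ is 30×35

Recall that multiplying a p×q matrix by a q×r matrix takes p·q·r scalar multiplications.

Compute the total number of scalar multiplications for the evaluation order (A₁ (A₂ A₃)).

(A₂ A₃): 14×30 by 30×35 → 14×35, cost 14·30·35 = 14700
(A₁ (A₂ A₃)): 35×14 by 14×35 → 35×35, cost 35·14·35 = 17150; cumulative 31850
Total: 31850 scalar multiplications.

31850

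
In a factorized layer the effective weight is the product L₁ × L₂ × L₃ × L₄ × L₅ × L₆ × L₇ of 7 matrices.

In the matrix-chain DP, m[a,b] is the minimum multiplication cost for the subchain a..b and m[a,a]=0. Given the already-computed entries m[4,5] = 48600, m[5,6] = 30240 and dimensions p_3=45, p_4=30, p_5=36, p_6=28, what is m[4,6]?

68040

m[4,6] = min over k∈[4,5] of m[4,k]+m[k+1,6]+p_{3}·p_k·p_{6}.
k=4: 0 + 30240 + 45·30·28 = 68040; k=5: 48600 + 0 + 45·36·28 = 93960.
Minimum: 68040 at k=4.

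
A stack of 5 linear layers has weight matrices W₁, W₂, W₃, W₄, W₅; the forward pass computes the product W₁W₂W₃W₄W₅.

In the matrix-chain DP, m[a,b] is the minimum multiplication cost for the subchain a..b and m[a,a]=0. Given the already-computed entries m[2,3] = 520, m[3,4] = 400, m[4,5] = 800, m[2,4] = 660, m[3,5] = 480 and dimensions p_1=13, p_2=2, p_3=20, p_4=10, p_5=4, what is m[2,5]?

584

m[2,5] = min over k∈[2,4] of m[2,k]+m[k+1,5]+p_{1}·p_k·p_{5}.
k=2: 0 + 480 + 13·2·4 = 584; k=3: 520 + 800 + 13·20·4 = 2360; k=4: 660 + 0 + 13·10·4 = 1180.
Minimum: 584 at k=2.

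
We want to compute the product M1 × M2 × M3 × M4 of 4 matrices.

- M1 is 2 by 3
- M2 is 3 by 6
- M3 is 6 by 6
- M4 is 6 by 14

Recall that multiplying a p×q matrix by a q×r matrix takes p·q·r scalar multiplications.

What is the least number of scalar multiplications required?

Adjacent pairs: M1M2 = 2·3·6 = 36; M2M3 = 3·6·6 = 108; M3M4 = 6·6·14 = 504.
Length 3: M1..M3: k=1: 0+108+2·3·6=144; k=2: 36+0+2·6·6=108 → min 108 | M2..M4: k=2: 0+504+3·6·14=756; k=3: 108+0+3·6·14=360 → min 360.
Length 4: M1..M4: k=1: 0+360+2·3·14=444; k=2: 36+504+2·6·14=708; k=3: 108+0+2·6·14=276 → min 276.
Optimal order: (((M1 × M2) × M3) × M4) with cost 276.

276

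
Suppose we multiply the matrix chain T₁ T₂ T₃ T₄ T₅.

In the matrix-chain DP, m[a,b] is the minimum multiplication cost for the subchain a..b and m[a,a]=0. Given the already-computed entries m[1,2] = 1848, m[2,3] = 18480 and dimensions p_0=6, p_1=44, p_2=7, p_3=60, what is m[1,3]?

m[1,3] = min over k∈[1,2] of m[1,k]+m[k+1,3]+p_{0}·p_k·p_{3}.
k=1: 0 + 18480 + 6·44·60 = 34320; k=2: 1848 + 0 + 6·7·60 = 4368.
Minimum: 4368 at k=2.

4368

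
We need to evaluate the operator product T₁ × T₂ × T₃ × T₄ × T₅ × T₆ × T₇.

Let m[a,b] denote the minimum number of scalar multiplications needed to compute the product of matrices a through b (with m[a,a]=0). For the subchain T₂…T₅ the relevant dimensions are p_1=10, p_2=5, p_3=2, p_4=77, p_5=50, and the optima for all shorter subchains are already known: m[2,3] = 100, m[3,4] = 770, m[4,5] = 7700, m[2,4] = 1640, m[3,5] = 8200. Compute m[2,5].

m[2,5] = min over k∈[2,4] of m[2,k]+m[k+1,5]+p_{1}·p_k·p_{5}.
k=2: 0 + 8200 + 10·5·50 = 10700; k=3: 100 + 7700 + 10·2·50 = 8800; k=4: 1640 + 0 + 10·77·50 = 40140.
Minimum: 8800 at k=3.

8800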